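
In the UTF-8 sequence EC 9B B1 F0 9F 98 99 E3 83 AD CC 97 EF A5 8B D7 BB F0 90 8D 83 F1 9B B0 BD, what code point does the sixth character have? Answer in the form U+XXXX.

U+05FB

Offset 0: leading byte 0xEC = 11101100 → 3-byte char #1 = EC 9B B1.
Offset 3: leading byte 0xF0 = 11110000 → 4-byte char #2 = F0 9F 98 99.
Offset 7: leading byte 0xE3 = 11100011 → 3-byte char #3 = E3 83 AD.
Offset 10: leading byte 0xCC = 11001100 → 2-byte char #4 = CC 97.
Offset 12: leading byte 0xEF = 11101111 → 3-byte char #5 = EF A5 8B.
Offset 15: leading byte 0xD7 = 11010111 → 2-byte char #6 = D7 BB.
Leading byte 0xD7 = 11010111 matches 110xxxxx → 2-byte sequence.
Byte 1: 0xD7 = 11010111, payload 10111 (5 bits).
Byte 2: 0xBB = 10111011 (10xxxxxx ✓), payload 111011.
Concatenate: 10111111011 = 0x5FB (11 bits → U+05FB).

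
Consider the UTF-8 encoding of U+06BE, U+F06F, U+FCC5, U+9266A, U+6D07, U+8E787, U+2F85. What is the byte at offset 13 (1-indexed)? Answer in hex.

0xE6

1-indexed offset 13 is 0-indexed offset 12.
U+06BE → 2-byte form DA BE at offsets 0–1.
U+F06F → 3-byte form EF 81 AF at offsets 2–4.
U+FCC5 → 3-byte form EF B3 85 at offsets 5–7.
U+9266A → 4-byte form F2 92 99 AA at offsets 8–11.
U+6D07 → 3-byte form E6 B4 87 at offsets 12–14.
Offset 12 falls in char 5's range; it's byte 1 of E6 B4 87 = 0xE6.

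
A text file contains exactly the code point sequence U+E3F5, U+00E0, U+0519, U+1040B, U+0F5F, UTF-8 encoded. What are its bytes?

U+E3F5: 3-byte form → EE 8F B5.
U+00E0: 2-byte form → C3 A0.
U+0519: 2-byte form → D4 99.
U+1040B: 4-byte form → F0 90 90 8B.
U+0F5F: 3-byte form → E0 BD 9F.
Concatenated (14 bytes): EE 8F B5 C3 A0 D4 99 F0 90 90 8B E0 BD 9F.

EE 8F B5 C3 A0 D4 99 F0 90 90 8B E0 BD 9F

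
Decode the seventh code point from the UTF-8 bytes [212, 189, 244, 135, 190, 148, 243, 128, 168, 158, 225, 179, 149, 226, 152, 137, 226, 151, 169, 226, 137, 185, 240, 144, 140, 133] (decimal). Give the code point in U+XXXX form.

U+2279

Offset 0: leading byte 0xD4 = 11010100 → 2-byte char #1 = D4 BD.
Offset 2: leading byte 0xF4 = 11110100 → 4-byte char #2 = F4 87 BE 94.
Offset 6: leading byte 0xF3 = 11110011 → 4-byte char #3 = F3 80 A8 9E.
Offset 10: leading byte 0xE1 = 11100001 → 3-byte char #4 = E1 B3 95.
Offset 13: leading byte 0xE2 = 11100010 → 3-byte char #5 = E2 98 89.
Offset 16: leading byte 0xE2 = 11100010 → 3-byte char #6 = E2 97 A9.
Offset 19: leading byte 0xE2 = 11100010 → 3-byte char #7 = E2 89 B9.
Leading byte 0xE2 = 11100010 matches 1110xxxx → 3-byte sequence.
Byte 1: 0xE2 = 11100010, payload 0010 (4 bits).
Byte 2: 0x89 = 10001001 (10xxxxxx ✓), payload 001001.
Byte 3: 0xB9 = 10111001 (10xxxxxx ✓), payload 111001.
Concatenate: 0010001001111001 = 0x2279 (16 bits → U+2279).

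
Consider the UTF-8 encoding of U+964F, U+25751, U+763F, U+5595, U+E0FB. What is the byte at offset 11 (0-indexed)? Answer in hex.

0x96

U+964F → 3-byte form E9 99 8F at offsets 0–2.
U+25751 → 4-byte form F0 A5 9D 91 at offsets 3–6.
U+763F → 3-byte form E7 98 BF at offsets 7–9.
U+5595 → 3-byte form E5 96 95 at offsets 10–12.
Offset 11 falls in char 4's range; it's byte 2 of E5 96 95 = 0x96.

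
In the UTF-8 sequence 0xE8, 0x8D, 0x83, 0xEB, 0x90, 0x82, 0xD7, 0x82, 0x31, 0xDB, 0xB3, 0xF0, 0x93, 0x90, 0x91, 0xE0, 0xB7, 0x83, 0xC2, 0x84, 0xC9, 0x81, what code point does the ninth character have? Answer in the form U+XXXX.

Offset 0: leading byte 0xE8 = 11101000 → 3-byte char #1 = E8 8D 83.
Offset 3: leading byte 0xEB = 11101011 → 3-byte char #2 = EB 90 82.
Offset 6: leading byte 0xD7 = 11010111 → 2-byte char #3 = D7 82.
Offset 8: leading byte 0x31 = 00110001 → 1-byte char #4 = 31.
Offset 9: leading byte 0xDB = 11011011 → 2-byte char #5 = DB B3.
Offset 11: leading byte 0xF0 = 11110000 → 4-byte char #6 = F0 93 90 91.
Offset 15: leading byte 0xE0 = 11100000 → 3-byte char #7 = E0 B7 83.
Offset 18: leading byte 0xC2 = 11000010 → 2-byte char #8 = C2 84.
Offset 20: leading byte 0xC9 = 11001001 → 2-byte char #9 = C9 81.
Leading byte 0xC9 = 11001001 matches 110xxxxx → 2-byte sequence.
Byte 1: 0xC9 = 11001001, payload 01001 (5 bits).
Byte 2: 0x81 = 10000001 (10xxxxxx ✓), payload 000001.
Concatenate: 01001000001 = 0x241 (11 bits → U+0241).

U+0241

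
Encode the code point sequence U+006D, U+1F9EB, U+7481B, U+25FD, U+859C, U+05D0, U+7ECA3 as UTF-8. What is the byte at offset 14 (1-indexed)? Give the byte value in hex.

0x96

1-indexed offset 14 is 0-indexed offset 13.
U+006D → 1-byte form 6D at offsets 0–0.
U+1F9EB → 4-byte form F0 9F A7 AB at offsets 1–4.
U+7481B → 4-byte form F1 B4 A0 9B at offsets 5–8.
U+25FD → 3-byte form E2 97 BD at offsets 9–11.
U+859C → 3-byte form E8 96 9C at offsets 12–14.
Offset 13 falls in char 5's range; it's byte 2 of E8 96 9C = 0x96.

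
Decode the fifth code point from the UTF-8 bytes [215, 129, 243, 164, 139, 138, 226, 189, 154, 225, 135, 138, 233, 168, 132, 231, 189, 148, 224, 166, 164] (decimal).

U+9A04

Offset 0: leading byte 0xD7 = 11010111 → 2-byte char #1 = D7 81.
Offset 2: leading byte 0xF3 = 11110011 → 4-byte char #2 = F3 A4 8B 8A.
Offset 6: leading byte 0xE2 = 11100010 → 3-byte char #3 = E2 BD 9A.
Offset 9: leading byte 0xE1 = 11100001 → 3-byte char #4 = E1 87 8A.
Offset 12: leading byte 0xE9 = 11101001 → 3-byte char #5 = E9 A8 84.
Leading byte 0xE9 = 11101001 matches 1110xxxx → 3-byte sequence.
Byte 1: 0xE9 = 11101001, payload 1001 (4 bits).
Byte 2: 0xA8 = 10101000 (10xxxxxx ✓), payload 101000.
Byte 3: 0x84 = 10000100 (10xxxxxx ✓), payload 000100.
Concatenate: 1001101000000100 = 0x9A04 (16 bits → U+9A04).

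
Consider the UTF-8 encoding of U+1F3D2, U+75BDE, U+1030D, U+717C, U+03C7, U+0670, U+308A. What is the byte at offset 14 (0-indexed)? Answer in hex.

0xBC

U+1F3D2 → 4-byte form F0 9F 8F 92 at offsets 0–3.
U+75BDE → 4-byte form F1 B5 AF 9E at offsets 4–7.
U+1030D → 4-byte form F0 90 8C 8D at offsets 8–11.
U+717C → 3-byte form E7 85 BC at offsets 12–14.
Offset 14 falls in char 4's range; it's byte 3 of E7 85 BC = 0xBC.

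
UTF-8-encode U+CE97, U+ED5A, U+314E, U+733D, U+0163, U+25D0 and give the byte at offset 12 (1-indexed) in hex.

0xBD

1-indexed offset 12 is 0-indexed offset 11.
U+CE97 → 3-byte form EC BA 97 at offsets 0–2.
U+ED5A → 3-byte form EE B5 9A at offsets 3–5.
U+314E → 3-byte form E3 85 8E at offsets 6–8.
U+733D → 3-byte form E7 8C BD at offsets 9–11.
Offset 11 falls in char 4's range; it's byte 3 of E7 8C BD = 0xBD.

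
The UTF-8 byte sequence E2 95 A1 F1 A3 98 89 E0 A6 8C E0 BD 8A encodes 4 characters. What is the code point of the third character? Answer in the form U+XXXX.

U+098C

Offset 0: leading byte 0xE2 = 11100010 → 3-byte char #1 = E2 95 A1.
Offset 3: leading byte 0xF1 = 11110001 → 4-byte char #2 = F1 A3 98 89.
Offset 7: leading byte 0xE0 = 11100000 → 3-byte char #3 = E0 A6 8C.
Leading byte 0xE0 = 11100000 matches 1110xxxx → 3-byte sequence.
Byte 1: 0xE0 = 11100000, payload 0000 (4 bits).
Byte 2: 0xA6 = 10100110 (10xxxxxx ✓), payload 100110.
Byte 3: 0x8C = 10001100 (10xxxxxx ✓), payload 001100.
Concatenate: 0000100110001100 = 0x98C (16 bits → U+098C).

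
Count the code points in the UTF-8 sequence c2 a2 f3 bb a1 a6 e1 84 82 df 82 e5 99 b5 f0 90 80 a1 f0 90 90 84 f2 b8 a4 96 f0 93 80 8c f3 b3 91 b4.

10

Byte at offset 0: 0xC2 = 11000010 → 2-byte char (#1). Advance 2.
Byte at offset 2: 0xF3 = 11110011 → 4-byte char (#2). Advance 4.
Byte at offset 6: 0xE1 = 11100001 → 3-byte char (#3). Advance 3.
Byte at offset 9: 0xDF = 11011111 → 2-byte char (#4). Advance 2.
Byte at offset 11: 0xE5 = 11100101 → 3-byte char (#5). Advance 3.
Byte at offset 14: 0xF0 = 11110000 → 4-byte char (#6). Advance 4.
Byte at offset 18: 0xF0 = 11110000 → 4-byte char (#7). Advance 4.
Byte at offset 22: 0xF2 = 11110010 → 4-byte char (#8). Advance 4.
Byte at offset 26: 0xF0 = 11110000 → 4-byte char (#9). Advance 4.
Byte at offset 30: 0xF3 = 11110011 → 4-byte char (#10). Advance 4.
Reached end at offset 34 after 10 code points.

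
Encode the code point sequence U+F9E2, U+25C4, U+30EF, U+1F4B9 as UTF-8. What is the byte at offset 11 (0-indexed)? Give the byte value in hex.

U+F9E2 → 3-byte form EF A7 A2 at offsets 0–2.
U+25C4 → 3-byte form E2 97 84 at offsets 3–5.
U+30EF → 3-byte form E3 83 AF at offsets 6–8.
U+1F4B9 → 4-byte form F0 9F 92 B9 at offsets 9–12.
Offset 11 falls in char 4's range; it's byte 3 of F0 9F 92 B9 = 0x92.

0x92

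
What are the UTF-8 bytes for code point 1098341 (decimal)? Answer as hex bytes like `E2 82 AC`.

U+10C265 = 0x10C265 = 1098341 decimal. In range U+10000–U+10FFFF → 4-byte form: 11110xxx 10xxxxxx 10xxxxxx 10xxxxxx.
Binary (21 bits): 100001100001001100101.
Split 3+6+6+6: 100 | 001100 | 001001 | 100101.
Byte 1: 11110100 = 0xF4.
Byte 2: 10001100 = 0x8C.
Byte 3: 10001001 = 0x89.
Byte 4: 10100101 = 0xA5.

F4 8C 89 A5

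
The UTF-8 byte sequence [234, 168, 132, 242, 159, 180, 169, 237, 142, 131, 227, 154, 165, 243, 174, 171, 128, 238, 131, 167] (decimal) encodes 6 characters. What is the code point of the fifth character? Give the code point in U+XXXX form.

U+EEAC0

Offset 0: leading byte 0xEA = 11101010 → 3-byte char #1 = EA A8 84.
Offset 3: leading byte 0xF2 = 11110010 → 4-byte char #2 = F2 9F B4 A9.
Offset 7: leading byte 0xED = 11101101 → 3-byte char #3 = ED 8E 83.
Offset 10: leading byte 0xE3 = 11100011 → 3-byte char #4 = E3 9A A5.
Offset 13: leading byte 0xF3 = 11110011 → 4-byte char #5 = F3 AE AB 80.
Leading byte 0xF3 = 11110011 matches 11110xxx → 4-byte sequence.
Byte 1: 0xF3 = 11110011, payload 011 (3 bits).
Byte 2: 0xAE = 10101110 (10xxxxxx ✓), payload 101110.
Byte 3: 0xAB = 10101011 (10xxxxxx ✓), payload 101011.
Byte 4: 0x80 = 10000000 (10xxxxxx ✓), payload 000000.
Concatenate: 011101110101011000000 = 0xEEAC0 (21 bits → U+EEAC0).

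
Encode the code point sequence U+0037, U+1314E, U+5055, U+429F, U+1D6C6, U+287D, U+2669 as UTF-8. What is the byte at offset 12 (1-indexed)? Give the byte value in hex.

0xF0

1-indexed offset 12 is 0-indexed offset 11.
U+0037 → 1-byte form 37 at offsets 0–0.
U+1314E → 4-byte form F0 93 85 8E at offsets 1–4.
U+5055 → 3-byte form E5 81 95 at offsets 5–7.
U+429F → 3-byte form E4 8A 9F at offsets 8–10.
U+1D6C6 → 4-byte form F0 9D 9B 86 at offsets 11–14.
Offset 11 falls in char 5's range; it's byte 1 of F0 9D 9B 86 = 0xF0.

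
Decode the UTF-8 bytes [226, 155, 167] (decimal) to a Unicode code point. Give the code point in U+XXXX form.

U+26E7

Leading byte 0xE2 = 11100010 matches 1110xxxx → 3-byte sequence.
Byte 1: 0xE2 = 11100010, payload 0010 (4 bits).
Byte 2: 0x9B = 10011011 (10xxxxxx ✓), payload 011011.
Byte 3: 0xA7 = 10100111 (10xxxxxx ✓), payload 100111.
Concatenate: 0010011011100111 = 0x26E7 (16 bits → U+26E7).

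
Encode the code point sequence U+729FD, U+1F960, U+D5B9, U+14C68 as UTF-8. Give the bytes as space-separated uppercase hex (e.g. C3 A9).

U+729FD: 4-byte form → F1 B2 A7 BD.
U+1F960: 4-byte form → F0 9F A5 A0.
U+D5B9: 3-byte form → ED 96 B9.
U+14C68: 4-byte form → F0 94 B1 A8.
Concatenated (15 bytes): F1 B2 A7 BD F0 9F A5 A0 ED 96 B9 F0 94 B1 A8.

F1 B2 A7 BD F0 9F A5 A0 ED 96 B9 F0 94 B1 A8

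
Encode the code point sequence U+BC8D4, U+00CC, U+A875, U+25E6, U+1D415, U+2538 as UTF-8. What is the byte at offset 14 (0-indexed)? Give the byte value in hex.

0x90

U+BC8D4 → 4-byte form F2 BC A3 94 at offsets 0–3.
U+00CC → 2-byte form C3 8C at offsets 4–5.
U+A875 → 3-byte form EA A1 B5 at offsets 6–8.
U+25E6 → 3-byte form E2 97 A6 at offsets 9–11.
U+1D415 → 4-byte form F0 9D 90 95 at offsets 12–15.
Offset 14 falls in char 5's range; it's byte 3 of F0 9D 90 95 = 0x90.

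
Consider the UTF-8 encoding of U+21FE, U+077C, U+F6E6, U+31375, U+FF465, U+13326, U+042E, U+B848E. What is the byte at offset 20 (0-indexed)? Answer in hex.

U+21FE → 3-byte form E2 87 BE at offsets 0–2.
U+077C → 2-byte form DD BC at offsets 3–4.
U+F6E6 → 3-byte form EF 9B A6 at offsets 5–7.
U+31375 → 4-byte form F0 B1 8D B5 at offsets 8–11.
U+FF465 → 4-byte form F3 BF 91 A5 at offsets 12–15.
U+13326 → 4-byte form F0 93 8C A6 at offsets 16–19.
U+042E → 2-byte form D0 AE at offsets 20–21.
Offset 20 falls in char 7's range; it's byte 1 of D0 AE = 0xD0.

0xD0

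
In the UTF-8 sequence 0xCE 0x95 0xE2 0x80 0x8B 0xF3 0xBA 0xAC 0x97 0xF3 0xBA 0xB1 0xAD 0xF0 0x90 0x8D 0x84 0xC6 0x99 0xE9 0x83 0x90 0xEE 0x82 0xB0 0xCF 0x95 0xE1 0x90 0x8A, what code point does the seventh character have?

Offset 0: leading byte 0xCE = 11001110 → 2-byte char #1 = CE 95.
Offset 2: leading byte 0xE2 = 11100010 → 3-byte char #2 = E2 80 8B.
Offset 5: leading byte 0xF3 = 11110011 → 4-byte char #3 = F3 BA AC 97.
Offset 9: leading byte 0xF3 = 11110011 → 4-byte char #4 = F3 BA B1 AD.
Offset 13: leading byte 0xF0 = 11110000 → 4-byte char #5 = F0 90 8D 84.
Offset 17: leading byte 0xC6 = 11000110 → 2-byte char #6 = C6 99.
Offset 19: leading byte 0xE9 = 11101001 → 3-byte char #7 = E9 83 90.
Leading byte 0xE9 = 11101001 matches 1110xxxx → 3-byte sequence.
Byte 1: 0xE9 = 11101001, payload 1001 (4 bits).
Byte 2: 0x83 = 10000011 (10xxxxxx ✓), payload 000011.
Byte 3: 0x90 = 10010000 (10xxxxxx ✓), payload 010000.
Concatenate: 1001000011010000 = 0x90D0 (16 bits → U+90D0).

U+90D0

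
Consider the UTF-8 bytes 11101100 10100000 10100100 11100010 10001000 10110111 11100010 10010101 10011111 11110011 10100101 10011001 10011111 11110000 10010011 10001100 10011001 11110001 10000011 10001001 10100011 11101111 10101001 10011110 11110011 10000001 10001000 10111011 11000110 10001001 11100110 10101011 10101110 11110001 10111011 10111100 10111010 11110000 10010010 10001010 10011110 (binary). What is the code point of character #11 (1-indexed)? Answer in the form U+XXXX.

U+7BF3A

Offset 0: leading byte 0xEC = 11101100 → 3-byte char #1 = EC A0 A4.
Offset 3: leading byte 0xE2 = 11100010 → 3-byte char #2 = E2 88 B7.
Offset 6: leading byte 0xE2 = 11100010 → 3-byte char #3 = E2 95 9F.
Offset 9: leading byte 0xF3 = 11110011 → 4-byte char #4 = F3 A5 99 9F.
Offset 13: leading byte 0xF0 = 11110000 → 4-byte char #5 = F0 93 8C 99.
Offset 17: leading byte 0xF1 = 11110001 → 4-byte char #6 = F1 83 89 A3.
Offset 21: leading byte 0xEF = 11101111 → 3-byte char #7 = EF A9 9E.
Offset 24: leading byte 0xF3 = 11110011 → 4-byte char #8 = F3 81 88 BB.
Offset 28: leading byte 0xC6 = 11000110 → 2-byte char #9 = C6 89.
Offset 30: leading byte 0xE6 = 11100110 → 3-byte char #10 = E6 AB AE.
Offset 33: leading byte 0xF1 = 11110001 → 4-byte char #11 = F1 BB BC BA.
Leading byte 0xF1 = 11110001 matches 11110xxx → 4-byte sequence.
Byte 1: 0xF1 = 11110001, payload 001 (3 bits).
Byte 2: 0xBB = 10111011 (10xxxxxx ✓), payload 111011.
Byte 3: 0xBC = 10111100 (10xxxxxx ✓), payload 111100.
Byte 4: 0xBA = 10111010 (10xxxxxx ✓), payload 111010.
Concatenate: 001111011111100111010 = 0x7BF3A (21 bits → U+7BF3A).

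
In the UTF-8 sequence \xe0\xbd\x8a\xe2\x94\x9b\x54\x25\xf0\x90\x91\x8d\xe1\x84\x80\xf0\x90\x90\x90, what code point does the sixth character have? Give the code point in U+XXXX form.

U+1100

Offset 0: leading byte 0xE0 = 11100000 → 3-byte char #1 = E0 BD 8A.
Offset 3: leading byte 0xE2 = 11100010 → 3-byte char #2 = E2 94 9B.
Offset 6: leading byte 0x54 = 01010100 → 1-byte char #3 = 54.
Offset 7: leading byte 0x25 = 00100101 → 1-byte char #4 = 25.
Offset 8: leading byte 0xF0 = 11110000 → 4-byte char #5 = F0 90 91 8D.
Offset 12: leading byte 0xE1 = 11100001 → 3-byte char #6 = E1 84 80.
Leading byte 0xE1 = 11100001 matches 1110xxxx → 3-byte sequence.
Byte 1: 0xE1 = 11100001, payload 0001 (4 bits).
Byte 2: 0x84 = 10000100 (10xxxxxx ✓), payload 000100.
Byte 3: 0x80 = 10000000 (10xxxxxx ✓), payload 000000.
Concatenate: 0001000100000000 = 0x1100 (16 bits → U+1100).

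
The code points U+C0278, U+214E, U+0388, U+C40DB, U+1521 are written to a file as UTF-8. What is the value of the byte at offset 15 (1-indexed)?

1-indexed offset 15 is 0-indexed offset 14.
U+C0278 → 4-byte form F3 80 89 B8 at offsets 0–3.
U+214E → 3-byte form E2 85 8E at offsets 4–6.
U+0388 → 2-byte form CE 88 at offsets 7–8.
U+C40DB → 4-byte form F3 84 83 9B at offsets 9–12.
U+1521 → 3-byte form E1 94 A1 at offsets 13–15.
Offset 14 falls in char 5's range; it's byte 2 of E1 94 A1 = 0x94.

0x94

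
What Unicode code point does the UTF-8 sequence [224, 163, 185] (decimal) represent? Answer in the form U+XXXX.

Leading byte 0xE0 = 11100000 matches 1110xxxx → 3-byte sequence.
Byte 1: 0xE0 = 11100000, payload 0000 (4 bits).
Byte 2: 0xA3 = 10100011 (10xxxxxx ✓), payload 100011.
Byte 3: 0xB9 = 10111001 (10xxxxxx ✓), payload 111001.
Concatenate: 0000100011111001 = 0x8F9 (16 bits → U+08F9).

U+08F9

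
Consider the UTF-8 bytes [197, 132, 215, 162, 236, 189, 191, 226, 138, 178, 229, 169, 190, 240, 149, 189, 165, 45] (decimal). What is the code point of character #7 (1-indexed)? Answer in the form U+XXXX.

Offset 0: leading byte 0xC5 = 11000101 → 2-byte char #1 = C5 84.
Offset 2: leading byte 0xD7 = 11010111 → 2-byte char #2 = D7 A2.
Offset 4: leading byte 0xEC = 11101100 → 3-byte char #3 = EC BD BF.
Offset 7: leading byte 0xE2 = 11100010 → 3-byte char #4 = E2 8A B2.
Offset 10: leading byte 0xE5 = 11100101 → 3-byte char #5 = E5 A9 BE.
Offset 13: leading byte 0xF0 = 11110000 → 4-byte char #6 = F0 95 BD A5.
Offset 17: leading byte 0x2D = 00101101 → 1-byte char #7 = 2D.
Leading byte 0x2D = 00101101 matches 0xxxxxxx → 1-byte sequence.
Byte 1: 0x2D = 00101101, payload 0101101 (7 bits).
Concatenate: 0101101 = 0x2D (7 bits → U+002D).

U+002D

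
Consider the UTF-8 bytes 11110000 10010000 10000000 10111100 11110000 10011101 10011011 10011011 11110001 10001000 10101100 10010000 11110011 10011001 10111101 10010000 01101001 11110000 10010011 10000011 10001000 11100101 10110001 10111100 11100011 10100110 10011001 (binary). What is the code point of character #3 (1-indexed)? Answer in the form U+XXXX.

U+48B10

Offset 0: leading byte 0xF0 = 11110000 → 4-byte char #1 = F0 90 80 BC.
Offset 4: leading byte 0xF0 = 11110000 → 4-byte char #2 = F0 9D 9B 9B.
Offset 8: leading byte 0xF1 = 11110001 → 4-byte char #3 = F1 88 AC 90.
Leading byte 0xF1 = 11110001 matches 11110xxx → 4-byte sequence.
Byte 1: 0xF1 = 11110001, payload 001 (3 bits).
Byte 2: 0x88 = 10001000 (10xxxxxx ✓), payload 001000.
Byte 3: 0xAC = 10101100 (10xxxxxx ✓), payload 101100.
Byte 4: 0x90 = 10010000 (10xxxxxx ✓), payload 010000.
Concatenate: 001001000101100010000 = 0x48B10 (21 bits → U+48B10).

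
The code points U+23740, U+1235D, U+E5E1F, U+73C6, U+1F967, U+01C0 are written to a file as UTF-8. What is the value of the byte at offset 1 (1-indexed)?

0xF0

1-indexed offset 1 is 0-indexed offset 0.
U+23740 → 4-byte form F0 A3 9D 80 at offsets 0–3.
Offset 0 falls in char 1's range; it's byte 1 of F0 A3 9D 80 = 0xF0.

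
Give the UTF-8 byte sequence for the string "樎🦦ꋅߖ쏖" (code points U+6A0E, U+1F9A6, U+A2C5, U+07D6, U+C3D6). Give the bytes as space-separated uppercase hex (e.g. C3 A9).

E6 A8 8E F0 9F A6 A6 EA 8B 85 DF 96 EC 8F 96

U+6A0E: 3-byte form → E6 A8 8E.
U+1F9A6: 4-byte form → F0 9F A6 A6.
U+A2C5: 3-byte form → EA 8B 85.
U+07D6: 2-byte form → DF 96.
U+C3D6: 3-byte form → EC 8F 96.
Concatenated (15 bytes): E6 A8 8E F0 9F A6 A6 EA 8B 85 DF 96 EC 8F 96.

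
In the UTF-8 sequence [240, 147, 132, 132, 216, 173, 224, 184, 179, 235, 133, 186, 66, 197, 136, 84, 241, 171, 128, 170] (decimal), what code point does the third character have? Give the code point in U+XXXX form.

U+0E33

Offset 0: leading byte 0xF0 = 11110000 → 4-byte char #1 = F0 93 84 84.
Offset 4: leading byte 0xD8 = 11011000 → 2-byte char #2 = D8 AD.
Offset 6: leading byte 0xE0 = 11100000 → 3-byte char #3 = E0 B8 B3.
Leading byte 0xE0 = 11100000 matches 1110xxxx → 3-byte sequence.
Byte 1: 0xE0 = 11100000, payload 0000 (4 bits).
Byte 2: 0xB8 = 10111000 (10xxxxxx ✓), payload 111000.
Byte 3: 0xB3 = 10110011 (10xxxxxx ✓), payload 110011.
Concatenate: 0000111000110011 = 0xE33 (16 bits → U+0E33).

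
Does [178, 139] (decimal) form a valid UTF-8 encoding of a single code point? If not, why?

invalid (continuation byte with no leading byte)

Byte 0xB2 = 10110010 has the form 10xxxxxx — a continuation byte — but there is no preceding leading byte.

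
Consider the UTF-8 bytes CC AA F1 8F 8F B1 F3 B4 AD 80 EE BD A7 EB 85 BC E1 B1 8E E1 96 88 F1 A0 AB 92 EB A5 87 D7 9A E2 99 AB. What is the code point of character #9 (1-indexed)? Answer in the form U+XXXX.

Offset 0: leading byte 0xCC = 11001100 → 2-byte char #1 = CC AA.
Offset 2: leading byte 0xF1 = 11110001 → 4-byte char #2 = F1 8F 8F B1.
Offset 6: leading byte 0xF3 = 11110011 → 4-byte char #3 = F3 B4 AD 80.
Offset 10: leading byte 0xEE = 11101110 → 3-byte char #4 = EE BD A7.
Offset 13: leading byte 0xEB = 11101011 → 3-byte char #5 = EB 85 BC.
Offset 16: leading byte 0xE1 = 11100001 → 3-byte char #6 = E1 B1 8E.
Offset 19: leading byte 0xE1 = 11100001 → 3-byte char #7 = E1 96 88.
Offset 22: leading byte 0xF1 = 11110001 → 4-byte char #8 = F1 A0 AB 92.
Offset 26: leading byte 0xEB = 11101011 → 3-byte char #9 = EB A5 87.
Leading byte 0xEB = 11101011 matches 1110xxxx → 3-byte sequence.
Byte 1: 0xEB = 11101011, payload 1011 (4 bits).
Byte 2: 0xA5 = 10100101 (10xxxxxx ✓), payload 100101.
Byte 3: 0x87 = 10000111 (10xxxxxx ✓), payload 000111.
Concatenate: 1011100101000111 = 0xB947 (16 bits → U+B947).

U+B947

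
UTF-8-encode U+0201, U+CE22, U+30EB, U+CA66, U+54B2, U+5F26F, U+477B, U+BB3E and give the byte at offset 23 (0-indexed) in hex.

0xBE

U+0201 → 2-byte form C8 81 at offsets 0–1.
U+CE22 → 3-byte form EC B8 A2 at offsets 2–4.
U+30EB → 3-byte form E3 83 AB at offsets 5–7.
U+CA66 → 3-byte form EC A9 A6 at offsets 8–10.
U+54B2 → 3-byte form E5 92 B2 at offsets 11–13.
U+5F26F → 4-byte form F1 9F 89 AF at offsets 14–17.
U+477B → 3-byte form E4 9D BB at offsets 18–20.
U+BB3E → 3-byte form EB AC BE at offsets 21–23.
Offset 23 falls in char 8's range; it's byte 3 of EB AC BE = 0xBE.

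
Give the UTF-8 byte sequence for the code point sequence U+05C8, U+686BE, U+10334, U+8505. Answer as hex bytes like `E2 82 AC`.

U+05C8: 2-byte form → D7 88.
U+686BE: 4-byte form → F1 A8 9A BE.
U+10334: 4-byte form → F0 90 8C B4.
U+8505: 3-byte form → E8 94 85.
Concatenated (13 bytes): D7 88 F1 A8 9A BE F0 90 8C B4 E8 94 85.

D7 88 F1 A8 9A BE F0 90 8C B4 E8 94 85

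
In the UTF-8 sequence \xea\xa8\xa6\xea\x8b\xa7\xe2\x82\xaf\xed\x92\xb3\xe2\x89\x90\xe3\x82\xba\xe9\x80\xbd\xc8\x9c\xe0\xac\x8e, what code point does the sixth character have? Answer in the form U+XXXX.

U+30BA

Offset 0: leading byte 0xEA = 11101010 → 3-byte char #1 = EA A8 A6.
Offset 3: leading byte 0xEA = 11101010 → 3-byte char #2 = EA 8B A7.
Offset 6: leading byte 0xE2 = 11100010 → 3-byte char #3 = E2 82 AF.
Offset 9: leading byte 0xED = 11101101 → 3-byte char #4 = ED 92 B3.
Offset 12: leading byte 0xE2 = 11100010 → 3-byte char #5 = E2 89 90.
Offset 15: leading byte 0xE3 = 11100011 → 3-byte char #6 = E3 82 BA.
Leading byte 0xE3 = 11100011 matches 1110xxxx → 3-byte sequence.
Byte 1: 0xE3 = 11100011, payload 0011 (4 bits).
Byte 2: 0x82 = 10000010 (10xxxxxx ✓), payload 000010.
Byte 3: 0xBA = 10111010 (10xxxxxx ✓), payload 111010.
Concatenate: 0011000010111010 = 0x30BA (16 bits → U+30BA).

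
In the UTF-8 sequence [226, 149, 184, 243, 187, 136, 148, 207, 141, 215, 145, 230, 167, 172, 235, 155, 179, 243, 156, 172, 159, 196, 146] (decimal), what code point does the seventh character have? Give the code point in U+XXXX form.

U+DCB1F

Offset 0: leading byte 0xE2 = 11100010 → 3-byte char #1 = E2 95 B8.
Offset 3: leading byte 0xF3 = 11110011 → 4-byte char #2 = F3 BB 88 94.
Offset 7: leading byte 0xCF = 11001111 → 2-byte char #3 = CF 8D.
Offset 9: leading byte 0xD7 = 11010111 → 2-byte char #4 = D7 91.
Offset 11: leading byte 0xE6 = 11100110 → 3-byte char #5 = E6 A7 AC.
Offset 14: leading byte 0xEB = 11101011 → 3-byte char #6 = EB 9B B3.
Offset 17: leading byte 0xF3 = 11110011 → 4-byte char #7 = F3 9C AC 9F.
Leading byte 0xF3 = 11110011 matches 11110xxx → 4-byte sequence.
Byte 1: 0xF3 = 11110011, payload 011 (3 bits).
Byte 2: 0x9C = 10011100 (10xxxxxx ✓), payload 011100.
Byte 3: 0xAC = 10101100 (10xxxxxx ✓), payload 101100.
Byte 4: 0x9F = 10011111 (10xxxxxx ✓), payload 011111.
Concatenate: 011011100101100011111 = 0xDCB1F (21 bits → U+DCB1F).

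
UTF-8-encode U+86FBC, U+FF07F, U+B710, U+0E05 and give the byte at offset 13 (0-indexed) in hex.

U+86FBC → 4-byte form F2 86 BE BC at offsets 0–3.
U+FF07F → 4-byte form F3 BF 81 BF at offsets 4–7.
U+B710 → 3-byte form EB 9C 90 at offsets 8–10.
U+0E05 → 3-byte form E0 B8 85 at offsets 11–13.
Offset 13 falls in char 4's range; it's byte 3 of E0 B8 85 = 0x85.

0x85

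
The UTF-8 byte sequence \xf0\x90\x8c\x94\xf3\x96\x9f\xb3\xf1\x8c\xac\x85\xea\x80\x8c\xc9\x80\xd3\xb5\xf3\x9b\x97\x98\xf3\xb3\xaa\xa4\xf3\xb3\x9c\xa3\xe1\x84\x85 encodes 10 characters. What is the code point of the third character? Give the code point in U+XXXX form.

Offset 0: leading byte 0xF0 = 11110000 → 4-byte char #1 = F0 90 8C 94.
Offset 4: leading byte 0xF3 = 11110011 → 4-byte char #2 = F3 96 9F B3.
Offset 8: leading byte 0xF1 = 11110001 → 4-byte char #3 = F1 8C AC 85.
Leading byte 0xF1 = 11110001 matches 11110xxx → 4-byte sequence.
Byte 1: 0xF1 = 11110001, payload 001 (3 bits).
Byte 2: 0x8C = 10001100 (10xxxxxx ✓), payload 001100.
Byte 3: 0xAC = 10101100 (10xxxxxx ✓), payload 101100.
Byte 4: 0x85 = 10000101 (10xxxxxx ✓), payload 000101.
Concatenate: 001001100101100000101 = 0x4CB05 (21 bits → U+4CB05).

U+4CB05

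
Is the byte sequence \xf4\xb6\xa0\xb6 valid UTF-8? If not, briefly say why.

Leading byte 0xF4 = 11110100 → 4-byte form.
Payload = 0x136836, which exceeds U+10FFFF, the maximum Unicode code point. (Leading bytes F5–FF, or F4 followed by ≥ 0x90, are invalid.)

invalid (encodes a value above U+10FFFF)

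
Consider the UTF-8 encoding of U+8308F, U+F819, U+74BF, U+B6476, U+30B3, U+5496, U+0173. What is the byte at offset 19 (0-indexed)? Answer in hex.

0x96

U+8308F → 4-byte form F2 83 82 8F at offsets 0–3.
U+F819 → 3-byte form EF A0 99 at offsets 4–6.
U+74BF → 3-byte form E7 92 BF at offsets 7–9.
U+B6476 → 4-byte form F2 B6 91 B6 at offsets 10–13.
U+30B3 → 3-byte form E3 82 B3 at offsets 14–16.
U+5496 → 3-byte form E5 92 96 at offsets 17–19.
Offset 19 falls in char 6's range; it's byte 3 of E5 92 96 = 0x96.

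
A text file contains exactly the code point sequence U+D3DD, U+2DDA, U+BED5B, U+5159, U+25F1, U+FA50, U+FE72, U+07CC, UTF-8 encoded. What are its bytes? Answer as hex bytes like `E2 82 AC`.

ED 8F 9D E2 B7 9A F2 BE B5 9B E5 85 99 E2 97 B1 EF A9 90 EF B9 B2 DF 8C

U+D3DD: 3-byte form → ED 8F 9D.
U+2DDA: 3-byte form → E2 B7 9A.
U+BED5B: 4-byte form → F2 BE B5 9B.
U+5159: 3-byte form → E5 85 99.
U+25F1: 3-byte form → E2 97 B1.
U+FA50: 3-byte form → EF A9 90.
U+FE72: 3-byte form → EF B9 B2.
U+07CC: 2-byte form → DF 8C.
Concatenated (24 bytes): ED 8F 9D E2 B7 9A F2 BE B5 9B E5 85 99 E2 97 B1 EF A9 90 EF B9 B2 DF 8C.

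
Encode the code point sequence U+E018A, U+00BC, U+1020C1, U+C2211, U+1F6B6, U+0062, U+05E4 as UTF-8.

F3 A0 86 8A C2 BC F4 82 83 81 F3 82 88 91 F0 9F 9A B6 62 D7 A4

U+E018A: 4-byte form → F3 A0 86 8A.
U+00BC: 2-byte form → C2 BC.
U+1020C1: 4-byte form → F4 82 83 81.
U+C2211: 4-byte form → F3 82 88 91.
U+1F6B6: 4-byte form → F0 9F 9A B6.
U+0062: 1-byte form → 62.
U+05E4: 2-byte form → D7 A4.
Concatenated (21 bytes): F3 A0 86 8A C2 BC F4 82 83 81 F3 82 88 91 F0 9F 9A B6 62 D7 A4.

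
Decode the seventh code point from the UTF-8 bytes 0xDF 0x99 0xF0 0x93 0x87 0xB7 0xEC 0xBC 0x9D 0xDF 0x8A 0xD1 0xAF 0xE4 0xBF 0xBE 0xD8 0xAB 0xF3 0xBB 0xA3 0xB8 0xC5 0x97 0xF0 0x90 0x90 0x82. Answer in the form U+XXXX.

Offset 0: leading byte 0xDF = 11011111 → 2-byte char #1 = DF 99.
Offset 2: leading byte 0xF0 = 11110000 → 4-byte char #2 = F0 93 87 B7.
Offset 6: leading byte 0xEC = 11101100 → 3-byte char #3 = EC BC 9D.
Offset 9: leading byte 0xDF = 11011111 → 2-byte char #4 = DF 8A.
Offset 11: leading byte 0xD1 = 11010001 → 2-byte char #5 = D1 AF.
Offset 13: leading byte 0xE4 = 11100100 → 3-byte char #6 = E4 BF BE.
Offset 16: leading byte 0xD8 = 11011000 → 2-byte char #7 = D8 AB.
Leading byte 0xD8 = 11011000 matches 110xxxxx → 2-byte sequence.
Byte 1: 0xD8 = 11011000, payload 11000 (5 bits).
Byte 2: 0xAB = 10101011 (10xxxxxx ✓), payload 101011.
Concatenate: 11000101011 = 0x62B (11 bits → U+062B).

U+062B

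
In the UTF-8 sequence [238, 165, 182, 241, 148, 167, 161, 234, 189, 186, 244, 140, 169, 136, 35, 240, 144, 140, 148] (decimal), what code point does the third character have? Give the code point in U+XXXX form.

U+AF7A

Offset 0: leading byte 0xEE = 11101110 → 3-byte char #1 = EE A5 B6.
Offset 3: leading byte 0xF1 = 11110001 → 4-byte char #2 = F1 94 A7 A1.
Offset 7: leading byte 0xEA = 11101010 → 3-byte char #3 = EA BD BA.
Leading byte 0xEA = 11101010 matches 1110xxxx → 3-byte sequence.
Byte 1: 0xEA = 11101010, payload 1010 (4 bits).
Byte 2: 0xBD = 10111101 (10xxxxxx ✓), payload 111101.
Byte 3: 0xBA = 10111010 (10xxxxxx ✓), payload 111010.
Concatenate: 1010111101111010 = 0xAF7A (16 bits → U+AF7A).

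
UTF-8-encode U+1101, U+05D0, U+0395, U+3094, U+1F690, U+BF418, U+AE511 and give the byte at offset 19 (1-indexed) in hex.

0xF2

1-indexed offset 19 is 0-indexed offset 18.
U+1101 → 3-byte form E1 84 81 at offsets 0–2.
U+05D0 → 2-byte form D7 90 at offsets 3–4.
U+0395 → 2-byte form CE 95 at offsets 5–6.
U+3094 → 3-byte form E3 82 94 at offsets 7–9.
U+1F690 → 4-byte form F0 9F 9A 90 at offsets 10–13.
U+BF418 → 4-byte form F2 BF 90 98 at offsets 14–17.
U+AE511 → 4-byte form F2 AE 94 91 at offsets 18–21.
Offset 18 falls in char 7's range; it's byte 1 of F2 AE 94 91 = 0xF2.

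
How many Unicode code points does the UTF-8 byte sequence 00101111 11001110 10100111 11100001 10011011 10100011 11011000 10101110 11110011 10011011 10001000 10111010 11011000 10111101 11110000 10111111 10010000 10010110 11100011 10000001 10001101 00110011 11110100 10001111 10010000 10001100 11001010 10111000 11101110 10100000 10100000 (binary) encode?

Byte at offset 0: 0x2F = 00101111 → 1-byte char (#1). Advance 1.
Byte at offset 1: 0xCE = 11001110 → 2-byte char (#2). Advance 2.
Byte at offset 3: 0xE1 = 11100001 → 3-byte char (#3). Advance 3.
Byte at offset 6: 0xD8 = 11011000 → 2-byte char (#4). Advance 2.
Byte at offset 8: 0xF3 = 11110011 → 4-byte char (#5). Advance 4.
Byte at offset 12: 0xD8 = 11011000 → 2-byte char (#6). Advance 2.
Byte at offset 14: 0xF0 = 11110000 → 4-byte char (#7). Advance 4.
Byte at offset 18: 0xE3 = 11100011 → 3-byte char (#8). Advance 3.
Byte at offset 21: 0x33 = 00110011 → 1-byte char (#9). Advance 1.
Byte at offset 22: 0xF4 = 11110100 → 4-byte char (#10). Advance 4.
Byte at offset 26: 0xCA = 11001010 → 2-byte char (#11). Advance 2.
Byte at offset 28: 0xEE = 11101110 → 3-byte char (#12). Advance 3.
Reached end at offset 31 after 12 code points.

12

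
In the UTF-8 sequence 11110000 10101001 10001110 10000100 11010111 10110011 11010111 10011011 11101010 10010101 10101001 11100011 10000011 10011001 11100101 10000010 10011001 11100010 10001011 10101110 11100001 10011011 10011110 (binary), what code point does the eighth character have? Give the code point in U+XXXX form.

Offset 0: leading byte 0xF0 = 11110000 → 4-byte char #1 = F0 A9 8E 84.
Offset 4: leading byte 0xD7 = 11010111 → 2-byte char #2 = D7 B3.
Offset 6: leading byte 0xD7 = 11010111 → 2-byte char #3 = D7 9B.
Offset 8: leading byte 0xEA = 11101010 → 3-byte char #4 = EA 95 A9.
Offset 11: leading byte 0xE3 = 11100011 → 3-byte char #5 = E3 83 99.
Offset 14: leading byte 0xE5 = 11100101 → 3-byte char #6 = E5 82 99.
Offset 17: leading byte 0xE2 = 11100010 → 3-byte char #7 = E2 8B AE.
Offset 20: leading byte 0xE1 = 11100001 → 3-byte char #8 = E1 9B 9E.
Leading byte 0xE1 = 11100001 matches 1110xxxx → 3-byte sequence.
Byte 1: 0xE1 = 11100001, payload 0001 (4 bits).
Byte 2: 0x9B = 10011011 (10xxxxxx ✓), payload 011011.
Byte 3: 0x9E = 10011110 (10xxxxxx ✓), payload 011110.
Concatenate: 0001011011011110 = 0x16DE (16 bits → U+16DE).

U+16DE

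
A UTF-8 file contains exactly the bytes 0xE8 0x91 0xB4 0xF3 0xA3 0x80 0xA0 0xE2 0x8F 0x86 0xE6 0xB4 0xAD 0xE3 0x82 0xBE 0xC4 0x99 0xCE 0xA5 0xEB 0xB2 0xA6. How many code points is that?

8

Byte at offset 0: 0xE8 = 11101000 → 3-byte char (#1). Advance 3.
Byte at offset 3: 0xF3 = 11110011 → 4-byte char (#2). Advance 4.
Byte at offset 7: 0xE2 = 11100010 → 3-byte char (#3). Advance 3.
Byte at offset 10: 0xE6 = 11100110 → 3-byte char (#4). Advance 3.
Byte at offset 13: 0xE3 = 11100011 → 3-byte char (#5). Advance 3.
Byte at offset 16: 0xC4 = 11000100 → 2-byte char (#6). Advance 2.
Byte at offset 18: 0xCE = 11001110 → 2-byte char (#7). Advance 2.
Byte at offset 20: 0xEB = 11101011 → 3-byte char (#8). Advance 3.
Reached end at offset 23 after 8 code points.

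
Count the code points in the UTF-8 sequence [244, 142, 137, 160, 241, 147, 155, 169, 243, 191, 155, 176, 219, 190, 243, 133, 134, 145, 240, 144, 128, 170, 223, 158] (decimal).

7

Byte at offset 0: 0xF4 = 11110100 → 4-byte char (#1). Advance 4.
Byte at offset 4: 0xF1 = 11110001 → 4-byte char (#2). Advance 4.
Byte at offset 8: 0xF3 = 11110011 → 4-byte char (#3). Advance 4.
Byte at offset 12: 0xDB = 11011011 → 2-byte char (#4). Advance 2.
Byte at offset 14: 0xF3 = 11110011 → 4-byte char (#5). Advance 4.
Byte at offset 18: 0xF0 = 11110000 → 4-byte char (#6). Advance 4.
Byte at offset 22: 0xDF = 11011111 → 2-byte char (#7). Advance 2.
Reached end at offset 24 after 7 code points.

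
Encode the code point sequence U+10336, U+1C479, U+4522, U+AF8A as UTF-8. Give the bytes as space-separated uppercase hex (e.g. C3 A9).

F0 90 8C B6 F0 9C 91 B9 E4 94 A2 EA BE 8A

U+10336: 4-byte form → F0 90 8C B6.
U+1C479: 4-byte form → F0 9C 91 B9.
U+4522: 3-byte form → E4 94 A2.
U+AF8A: 3-byte form → EA BE 8A.
Concatenated (14 bytes): F0 90 8C B6 F0 9C 91 B9 E4 94 A2 EA BE 8A.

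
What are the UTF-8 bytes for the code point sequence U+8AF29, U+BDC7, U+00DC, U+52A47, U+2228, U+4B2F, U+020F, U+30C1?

F2 8A BC A9 EB B7 87 C3 9C F1 92 A9 87 E2 88 A8 E4 AC AF C8 8F E3 83 81

U+8AF29: 4-byte form → F2 8A BC A9.
U+BDC7: 3-byte form → EB B7 87.
U+00DC: 2-byte form → C3 9C.
U+52A47: 4-byte form → F1 92 A9 87.
U+2228: 3-byte form → E2 88 A8.
U+4B2F: 3-byte form → E4 AC AF.
U+020F: 2-byte form → C8 8F.
U+30C1: 3-byte form → E3 83 81.
Concatenated (24 bytes): F2 8A BC A9 EB B7 87 C3 9C F1 92 A9 87 E2 88 A8 E4 AC AF C8 8F E3 83 81.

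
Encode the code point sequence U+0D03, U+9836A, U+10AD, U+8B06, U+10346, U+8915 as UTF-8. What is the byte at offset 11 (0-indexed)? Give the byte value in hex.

0xAC

U+0D03 → 3-byte form E0 B4 83 at offsets 0–2.
U+9836A → 4-byte form F2 98 8D AA at offsets 3–6.
U+10AD → 3-byte form E1 82 AD at offsets 7–9.
U+8B06 → 3-byte form E8 AC 86 at offsets 10–12.
Offset 11 falls in char 4's range; it's byte 2 of E8 AC 86 = 0xAC.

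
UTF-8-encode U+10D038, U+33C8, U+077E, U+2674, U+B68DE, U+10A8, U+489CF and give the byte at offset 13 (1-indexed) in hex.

1-indexed offset 13 is 0-indexed offset 12.
U+10D038 → 4-byte form F4 8D 80 B8 at offsets 0–3.
U+33C8 → 3-byte form E3 8F 88 at offsets 4–6.
U+077E → 2-byte form DD BE at offsets 7–8.
U+2674 → 3-byte form E2 99 B4 at offsets 9–11.
U+B68DE → 4-byte form F2 B6 A3 9E at offsets 12–15.
Offset 12 falls in char 5's range; it's byte 1 of F2 B6 A3 9E = 0xF2.

0xF2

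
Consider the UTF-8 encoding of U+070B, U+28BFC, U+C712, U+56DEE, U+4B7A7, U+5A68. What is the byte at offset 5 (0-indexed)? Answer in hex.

0xBC

U+070B → 2-byte form DC 8B at offsets 0–1.
U+28BFC → 4-byte form F0 A8 AF BC at offsets 2–5.
Offset 5 falls in char 2's range; it's byte 4 of F0 A8 AF BC = 0xBC.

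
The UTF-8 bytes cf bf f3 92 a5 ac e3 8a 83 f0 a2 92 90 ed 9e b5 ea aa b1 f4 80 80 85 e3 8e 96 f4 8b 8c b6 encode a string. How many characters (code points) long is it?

9

Byte at offset 0: 0xCF = 11001111 → 2-byte char (#1). Advance 2.
Byte at offset 2: 0xF3 = 11110011 → 4-byte char (#2). Advance 4.
Byte at offset 6: 0xE3 = 11100011 → 3-byte char (#3). Advance 3.
Byte at offset 9: 0xF0 = 11110000 → 4-byte char (#4). Advance 4.
Byte at offset 13: 0xED = 11101101 → 3-byte char (#5). Advance 3.
Byte at offset 16: 0xEA = 11101010 → 3-byte char (#6). Advance 3.
Byte at offset 19: 0xF4 = 11110100 → 4-byte char (#7). Advance 4.
Byte at offset 23: 0xE3 = 11100011 → 3-byte char (#8). Advance 3.
Byte at offset 26: 0xF4 = 11110100 → 4-byte char (#9). Advance 4.
Reached end at offset 30 after 9 code points.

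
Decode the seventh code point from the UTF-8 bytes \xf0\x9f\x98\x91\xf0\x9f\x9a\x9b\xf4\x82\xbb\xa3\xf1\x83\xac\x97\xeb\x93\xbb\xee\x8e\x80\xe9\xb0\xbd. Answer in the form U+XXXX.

U+9C3D

Offset 0: leading byte 0xF0 = 11110000 → 4-byte char #1 = F0 9F 98 91.
Offset 4: leading byte 0xF0 = 11110000 → 4-byte char #2 = F0 9F 9A 9B.
Offset 8: leading byte 0xF4 = 11110100 → 4-byte char #3 = F4 82 BB A3.
Offset 12: leading byte 0xF1 = 11110001 → 4-byte char #4 = F1 83 AC 97.
Offset 16: leading byte 0xEB = 11101011 → 3-byte char #5 = EB 93 BB.
Offset 19: leading byte 0xEE = 11101110 → 3-byte char #6 = EE 8E 80.
Offset 22: leading byte 0xE9 = 11101001 → 3-byte char #7 = E9 B0 BD.
Leading byte 0xE9 = 11101001 matches 1110xxxx → 3-byte sequence.
Byte 1: 0xE9 = 11101001, payload 1001 (4 bits).
Byte 2: 0xB0 = 10110000 (10xxxxxx ✓), payload 110000.
Byte 3: 0xBD = 10111101 (10xxxxxx ✓), payload 111101.
Concatenate: 1001110000111101 = 0x9C3D (16 bits → U+9C3D).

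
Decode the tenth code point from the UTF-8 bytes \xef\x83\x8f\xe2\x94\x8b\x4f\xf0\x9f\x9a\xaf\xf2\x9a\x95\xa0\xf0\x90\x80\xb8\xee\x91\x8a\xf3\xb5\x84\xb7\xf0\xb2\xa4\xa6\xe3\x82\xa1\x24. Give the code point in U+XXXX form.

U+30A1

Offset 0: leading byte 0xEF = 11101111 → 3-byte char #1 = EF 83 8F.
Offset 3: leading byte 0xE2 = 11100010 → 3-byte char #2 = E2 94 8B.
Offset 6: leading byte 0x4F = 01001111 → 1-byte char #3 = 4F.
Offset 7: leading byte 0xF0 = 11110000 → 4-byte char #4 = F0 9F 9A AF.
Offset 11: leading byte 0xF2 = 11110010 → 4-byte char #5 = F2 9A 95 A0.
Offset 15: leading byte 0xF0 = 11110000 → 4-byte char #6 = F0 90 80 B8.
Offset 19: leading byte 0xEE = 11101110 → 3-byte char #7 = EE 91 8A.
Offset 22: leading byte 0xF3 = 11110011 → 4-byte char #8 = F3 B5 84 B7.
Offset 26: leading byte 0xF0 = 11110000 → 4-byte char #9 = F0 B2 A4 A6.
Offset 30: leading byte 0xE3 = 11100011 → 3-byte char #10 = E3 82 A1.
Leading byte 0xE3 = 11100011 matches 1110xxxx → 3-byte sequence.
Byte 1: 0xE3 = 11100011, payload 0011 (4 bits).
Byte 2: 0x82 = 10000010 (10xxxxxx ✓), payload 000010.
Byte 3: 0xA1 = 10100001 (10xxxxxx ✓), payload 100001.
Concatenate: 0011000010100001 = 0x30A1 (16 bits → U+30A1).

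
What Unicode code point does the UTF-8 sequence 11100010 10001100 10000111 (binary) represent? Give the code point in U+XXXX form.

Leading byte 0xE2 = 11100010 matches 1110xxxx → 3-byte sequence.
Byte 1: 0xE2 = 11100010, payload 0010 (4 bits).
Byte 2: 0x8C = 10001100 (10xxxxxx ✓), payload 001100.
Byte 3: 0x87 = 10000111 (10xxxxxx ✓), payload 000111.
Concatenate: 0010001100000111 = 0x2307 (16 bits → U+2307).

U+2307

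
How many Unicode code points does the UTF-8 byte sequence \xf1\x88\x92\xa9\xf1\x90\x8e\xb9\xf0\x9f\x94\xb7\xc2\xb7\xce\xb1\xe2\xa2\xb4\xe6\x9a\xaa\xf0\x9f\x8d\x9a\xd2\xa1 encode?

9

Byte at offset 0: 0xF1 = 11110001 → 4-byte char (#1). Advance 4.
Byte at offset 4: 0xF1 = 11110001 → 4-byte char (#2). Advance 4.
Byte at offset 8: 0xF0 = 11110000 → 4-byte char (#3). Advance 4.
Byte at offset 12: 0xC2 = 11000010 → 2-byte char (#4). Advance 2.
Byte at offset 14: 0xCE = 11001110 → 2-byte char (#5). Advance 2.
Byte at offset 16: 0xE2 = 11100010 → 3-byte char (#6). Advance 3.
Byte at offset 19: 0xE6 = 11100110 → 3-byte char (#7). Advance 3.
Byte at offset 22: 0xF0 = 11110000 → 4-byte char (#8). Advance 4.
Byte at offset 26: 0xD2 = 11010010 → 2-byte char (#9). Advance 2.
Reached end at offset 28 after 9 code points.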